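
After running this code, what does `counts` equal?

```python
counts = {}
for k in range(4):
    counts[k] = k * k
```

Let's trace through this code step by step.

Initialize: counts = {}
Entering loop: for k in range(4):

After execution: counts = {0: 0, 1: 1, 2: 4, 3: 9}
{0: 0, 1: 1, 2: 4, 3: 9}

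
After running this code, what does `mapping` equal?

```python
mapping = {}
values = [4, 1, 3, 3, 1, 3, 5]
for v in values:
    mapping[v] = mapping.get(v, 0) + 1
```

Let's trace through this code step by step.

Initialize: mapping = {}
Initialize: values = [4, 1, 3, 3, 1, 3, 5]
Entering loop: for v in values:

After execution: mapping = {4: 1, 1: 2, 3: 3, 5: 1}
{4: 1, 1: 2, 3: 3, 5: 1}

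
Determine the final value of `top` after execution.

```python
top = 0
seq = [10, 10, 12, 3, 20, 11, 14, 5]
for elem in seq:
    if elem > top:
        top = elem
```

Let's trace through this code step by step.

Initialize: top = 0
Initialize: seq = [10, 10, 12, 3, 20, 11, 14, 5]
Entering loop: for elem in seq:

After execution: top = 20
20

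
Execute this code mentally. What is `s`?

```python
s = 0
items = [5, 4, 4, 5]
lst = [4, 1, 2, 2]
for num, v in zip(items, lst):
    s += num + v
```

Let's trace through this code step by step.

Initialize: s = 0
Initialize: items = [5, 4, 4, 5]
Initialize: lst = [4, 1, 2, 2]
Entering loop: for num, v in zip(items, lst):

After execution: s = 27
27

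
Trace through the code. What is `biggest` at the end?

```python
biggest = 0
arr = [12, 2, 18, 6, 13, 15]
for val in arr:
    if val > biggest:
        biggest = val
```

Let's trace through this code step by step.

Initialize: biggest = 0
Initialize: arr = [12, 2, 18, 6, 13, 15]
Entering loop: for val in arr:

After execution: biggest = 18
18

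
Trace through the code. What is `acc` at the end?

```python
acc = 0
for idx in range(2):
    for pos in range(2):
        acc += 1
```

Let's trace through this code step by step.

Initialize: acc = 0
Entering loop: for idx in range(2):

After execution: acc = 4
4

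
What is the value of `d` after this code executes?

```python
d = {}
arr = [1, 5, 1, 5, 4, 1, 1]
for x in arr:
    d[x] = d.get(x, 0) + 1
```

Let's trace through this code step by step.

Initialize: d = {}
Initialize: arr = [1, 5, 1, 5, 4, 1, 1]
Entering loop: for x in arr:

After execution: d = {1: 4, 5: 2, 4: 1}
{1: 4, 5: 2, 4: 1}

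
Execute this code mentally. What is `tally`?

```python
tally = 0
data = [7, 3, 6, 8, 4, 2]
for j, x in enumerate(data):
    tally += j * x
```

Let's trace through this code step by step.

Initialize: tally = 0
Initialize: data = [7, 3, 6, 8, 4, 2]
Entering loop: for j, x in enumerate(data):

After execution: tally = 65
65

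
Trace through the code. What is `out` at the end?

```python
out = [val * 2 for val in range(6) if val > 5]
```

Let's trace through this code step by step.

Initialize: out = [val * 2 for val in range(6) if val > 5]

After execution: out = []
[]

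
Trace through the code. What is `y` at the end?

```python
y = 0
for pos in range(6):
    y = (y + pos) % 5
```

Let's trace through this code step by step.

Initialize: y = 0
Entering loop: for pos in range(6):

After execution: y = 0
0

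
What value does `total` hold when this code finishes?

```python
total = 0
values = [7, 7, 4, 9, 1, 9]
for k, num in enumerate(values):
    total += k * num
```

Let's trace through this code step by step.

Initialize: total = 0
Initialize: values = [7, 7, 4, 9, 1, 9]
Entering loop: for k, num in enumerate(values):

After execution: total = 91
91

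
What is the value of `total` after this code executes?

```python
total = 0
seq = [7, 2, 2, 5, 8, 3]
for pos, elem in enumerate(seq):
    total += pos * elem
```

Let's trace through this code step by step.

Initialize: total = 0
Initialize: seq = [7, 2, 2, 5, 8, 3]
Entering loop: for pos, elem in enumerate(seq):

After execution: total = 68
68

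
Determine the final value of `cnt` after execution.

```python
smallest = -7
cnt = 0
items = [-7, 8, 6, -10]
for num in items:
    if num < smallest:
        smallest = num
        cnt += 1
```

Let's trace through this code step by step.

Initialize: smallest = -7
Initialize: cnt = 0
Initialize: items = [-7, 8, 6, -10]
Entering loop: for num in items:

After execution: cnt = 1
1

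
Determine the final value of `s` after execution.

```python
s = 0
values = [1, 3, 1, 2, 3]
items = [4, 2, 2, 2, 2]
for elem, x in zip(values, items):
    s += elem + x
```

Let's trace through this code step by step.

Initialize: s = 0
Initialize: values = [1, 3, 1, 2, 3]
Initialize: items = [4, 2, 2, 2, 2]
Entering loop: for elem, x in zip(values, items):

After execution: s = 22
22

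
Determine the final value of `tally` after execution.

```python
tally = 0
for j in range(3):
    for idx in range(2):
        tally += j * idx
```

Let's trace through this code step by step.

Initialize: tally = 0
Entering loop: for j in range(3):

After execution: tally = 3
3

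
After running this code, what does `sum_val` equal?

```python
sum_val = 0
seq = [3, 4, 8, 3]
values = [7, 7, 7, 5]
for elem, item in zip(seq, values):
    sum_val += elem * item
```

Let's trace through this code step by step.

Initialize: sum_val = 0
Initialize: seq = [3, 4, 8, 3]
Initialize: values = [7, 7, 7, 5]
Entering loop: for elem, item in zip(seq, values):

After execution: sum_val = 120
120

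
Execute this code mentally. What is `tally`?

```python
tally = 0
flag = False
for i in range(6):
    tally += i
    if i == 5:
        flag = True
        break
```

Let's trace through this code step by step.

Initialize: tally = 0
Initialize: flag = False
Entering loop: for i in range(6):

After execution: tally = 15
15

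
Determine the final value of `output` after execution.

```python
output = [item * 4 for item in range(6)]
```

Let's trace through this code step by step.

Initialize: output = [item * 4 for item in range(6)]

After execution: output = [0, 4, 8, 12, 16, 20]
[0, 4, 8, 12, 16, 20]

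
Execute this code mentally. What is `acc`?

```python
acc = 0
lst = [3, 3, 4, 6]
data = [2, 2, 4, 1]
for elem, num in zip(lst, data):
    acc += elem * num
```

Let's trace through this code step by step.

Initialize: acc = 0
Initialize: lst = [3, 3, 4, 6]
Initialize: data = [2, 2, 4, 1]
Entering loop: for elem, num in zip(lst, data):

After execution: acc = 34
34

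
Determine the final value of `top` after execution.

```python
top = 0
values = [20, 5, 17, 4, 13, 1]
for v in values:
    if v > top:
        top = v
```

Let's trace through this code step by step.

Initialize: top = 0
Initialize: values = [20, 5, 17, 4, 13, 1]
Entering loop: for v in values:

After execution: top = 20
20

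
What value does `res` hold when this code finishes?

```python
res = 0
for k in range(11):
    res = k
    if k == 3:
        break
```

Let's trace through this code step by step.

Initialize: res = 0
Entering loop: for k in range(11):

After execution: res = 3
3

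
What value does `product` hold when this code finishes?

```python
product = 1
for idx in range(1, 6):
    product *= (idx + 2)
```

Let's trace through this code step by step.

Initialize: product = 1
Entering loop: for idx in range(1, 6):

After execution: product = 2520
2520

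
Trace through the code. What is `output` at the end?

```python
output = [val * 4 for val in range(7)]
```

Let's trace through this code step by step.

Initialize: output = [val * 4 for val in range(7)]

After execution: output = [0, 4, 8, 12, 16, 20, 24]
[0, 4, 8, 12, 16, 20, 24]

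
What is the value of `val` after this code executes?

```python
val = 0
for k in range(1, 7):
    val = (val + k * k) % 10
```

Let's trace through this code step by step.

Initialize: val = 0
Entering loop: for k in range(1, 7):

After execution: val = 1
1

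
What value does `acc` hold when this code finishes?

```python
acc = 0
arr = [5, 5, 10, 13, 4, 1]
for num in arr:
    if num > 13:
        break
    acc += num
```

Let's trace through this code step by step.

Initialize: acc = 0
Initialize: arr = [5, 5, 10, 13, 4, 1]
Entering loop: for num in arr:

After execution: acc = 38
38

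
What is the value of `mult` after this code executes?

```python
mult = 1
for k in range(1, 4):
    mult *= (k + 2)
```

Let's trace through this code step by step.

Initialize: mult = 1
Entering loop: for k in range(1, 4):

After execution: mult = 60
60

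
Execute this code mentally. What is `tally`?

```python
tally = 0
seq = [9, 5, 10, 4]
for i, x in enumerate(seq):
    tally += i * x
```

Let's trace through this code step by step.

Initialize: tally = 0
Initialize: seq = [9, 5, 10, 4]
Entering loop: for i, x in enumerate(seq):

After execution: tally = 37
37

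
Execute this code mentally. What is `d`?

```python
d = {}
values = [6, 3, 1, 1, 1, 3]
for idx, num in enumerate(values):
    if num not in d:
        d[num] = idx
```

Let's trace through this code step by step.

Initialize: d = {}
Initialize: values = [6, 3, 1, 1, 1, 3]
Entering loop: for idx, num in enumerate(values):

After execution: d = {6: 0, 3: 1, 1: 2}
{6: 0, 3: 1, 1: 2}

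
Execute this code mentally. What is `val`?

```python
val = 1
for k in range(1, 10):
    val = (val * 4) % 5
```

Let's trace through this code step by step.

Initialize: val = 1
Entering loop: for k in range(1, 10):

After execution: val = 4
4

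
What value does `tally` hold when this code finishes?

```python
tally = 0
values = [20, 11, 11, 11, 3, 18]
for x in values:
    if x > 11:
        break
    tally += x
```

Let's trace through this code step by step.

Initialize: tally = 0
Initialize: values = [20, 11, 11, 11, 3, 18]
Entering loop: for x in values:

After execution: tally = 0
0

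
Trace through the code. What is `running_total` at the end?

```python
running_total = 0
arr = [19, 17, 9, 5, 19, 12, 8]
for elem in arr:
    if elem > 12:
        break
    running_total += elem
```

Let's trace through this code step by step.

Initialize: running_total = 0
Initialize: arr = [19, 17, 9, 5, 19, 12, 8]
Entering loop: for elem in arr:

After execution: running_total = 0
0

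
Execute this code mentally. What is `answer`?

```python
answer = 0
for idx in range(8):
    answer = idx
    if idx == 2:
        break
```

Let's trace through this code step by step.

Initialize: answer = 0
Entering loop: for idx in range(8):

After execution: answer = 2
2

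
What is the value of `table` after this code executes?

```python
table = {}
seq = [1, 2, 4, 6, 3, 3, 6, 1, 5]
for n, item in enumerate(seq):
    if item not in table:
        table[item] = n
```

Let's trace through this code step by step.

Initialize: table = {}
Initialize: seq = [1, 2, 4, 6, 3, 3, 6, 1, 5]
Entering loop: for n, item in enumerate(seq):

After execution: table = {1: 0, 2: 1, 4: 2, 6: 3, 3: 4, 5: 8}
{1: 0, 2: 1, 4: 2, 6: 3, 3: 4, 5: 8}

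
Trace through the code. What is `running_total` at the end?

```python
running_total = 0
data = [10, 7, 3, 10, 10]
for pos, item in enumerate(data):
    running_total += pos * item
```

Let's trace through this code step by step.

Initialize: running_total = 0
Initialize: data = [10, 7, 3, 10, 10]
Entering loop: for pos, item in enumerate(data):

After execution: running_total = 83
83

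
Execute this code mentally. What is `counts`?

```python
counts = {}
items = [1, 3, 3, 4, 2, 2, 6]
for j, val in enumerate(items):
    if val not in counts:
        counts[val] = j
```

Let's trace through this code step by step.

Initialize: counts = {}
Initialize: items = [1, 3, 3, 4, 2, 2, 6]
Entering loop: for j, val in enumerate(items):

After execution: counts = {1: 0, 3: 1, 4: 3, 2: 4, 6: 6}
{1: 0, 3: 1, 4: 3, 2: 4, 6: 6}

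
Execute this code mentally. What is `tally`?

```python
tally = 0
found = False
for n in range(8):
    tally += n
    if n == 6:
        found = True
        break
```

Let's trace through this code step by step.

Initialize: tally = 0
Initialize: found = False
Entering loop: for n in range(8):

After execution: tally = 21
21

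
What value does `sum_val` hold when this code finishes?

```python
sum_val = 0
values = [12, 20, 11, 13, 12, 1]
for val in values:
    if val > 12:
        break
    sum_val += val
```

Let's trace through this code step by step.

Initialize: sum_val = 0
Initialize: values = [12, 20, 11, 13, 12, 1]
Entering loop: for val in values:

After execution: sum_val = 12
12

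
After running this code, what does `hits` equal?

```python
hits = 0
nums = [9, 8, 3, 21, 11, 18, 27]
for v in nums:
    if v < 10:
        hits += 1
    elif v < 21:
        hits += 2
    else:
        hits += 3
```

Let's trace through this code step by step.

Initialize: hits = 0
Initialize: nums = [9, 8, 3, 21, 11, 18, 27]
Entering loop: for v in nums:

After execution: hits = 13
13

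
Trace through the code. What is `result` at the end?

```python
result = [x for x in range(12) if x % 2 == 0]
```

Let's trace through this code step by step.

Initialize: result = [x for x in range(12) if x % 2 == 0]

After execution: result = [0, 2, 4, 6, 8, 10]
[0, 2, 4, 6, 8, 10]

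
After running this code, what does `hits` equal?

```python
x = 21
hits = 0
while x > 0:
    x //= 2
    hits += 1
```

Let's trace through this code step by step.

Initialize: x = 21
Initialize: hits = 0
Entering loop: while x > 0:

After execution: hits = 5
5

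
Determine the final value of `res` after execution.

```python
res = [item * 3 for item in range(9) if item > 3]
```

Let's trace through this code step by step.

Initialize: res = [item * 3 for item in range(9) if item > 3]

After execution: res = [12, 15, 18, 21, 24]
[12, 15, 18, 21, 24]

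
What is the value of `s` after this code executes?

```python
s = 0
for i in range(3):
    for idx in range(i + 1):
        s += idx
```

Let's trace through this code step by step.

Initialize: s = 0
Entering loop: for i in range(3):

After execution: s = 4
4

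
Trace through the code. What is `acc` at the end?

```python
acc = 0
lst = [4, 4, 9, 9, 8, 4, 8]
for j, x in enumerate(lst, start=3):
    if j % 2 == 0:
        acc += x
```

Let's trace through this code step by step.

Initialize: acc = 0
Initialize: lst = [4, 4, 9, 9, 8, 4, 8]
Entering loop: for j, x in enumerate(lst, start=3):

After execution: acc = 17
17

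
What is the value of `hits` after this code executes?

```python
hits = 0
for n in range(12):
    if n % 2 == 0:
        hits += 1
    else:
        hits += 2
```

Let's trace through this code step by step.

Initialize: hits = 0
Entering loop: for n in range(12):

After execution: hits = 18
18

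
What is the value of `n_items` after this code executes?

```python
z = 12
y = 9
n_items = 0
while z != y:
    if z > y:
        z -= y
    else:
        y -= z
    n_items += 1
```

Let's trace through this code step by step.

Initialize: z = 12
Initialize: y = 9
Initialize: n_items = 0
Entering loop: while z != y:

After execution: n_items = 3
3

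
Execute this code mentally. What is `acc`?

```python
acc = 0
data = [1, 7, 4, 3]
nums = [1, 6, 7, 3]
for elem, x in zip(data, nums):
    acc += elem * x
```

Let's trace through this code step by step.

Initialize: acc = 0
Initialize: data = [1, 7, 4, 3]
Initialize: nums = [1, 6, 7, 3]
Entering loop: for elem, x in zip(data, nums):

After execution: acc = 80
80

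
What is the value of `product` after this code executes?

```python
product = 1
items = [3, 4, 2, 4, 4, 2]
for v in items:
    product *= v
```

Let's trace through this code step by step.

Initialize: product = 1
Initialize: items = [3, 4, 2, 4, 4, 2]
Entering loop: for v in items:

After execution: product = 768
768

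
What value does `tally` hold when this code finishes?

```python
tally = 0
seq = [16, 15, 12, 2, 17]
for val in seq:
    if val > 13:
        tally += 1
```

Let's trace through this code step by step.

Initialize: tally = 0
Initialize: seq = [16, 15, 12, 2, 17]
Entering loop: for val in seq:

After execution: tally = 3
3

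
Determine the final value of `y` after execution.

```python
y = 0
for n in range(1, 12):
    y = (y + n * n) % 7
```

Let's trace through this code step by step.

Initialize: y = 0
Entering loop: for n in range(1, 12):

After execution: y = 2
2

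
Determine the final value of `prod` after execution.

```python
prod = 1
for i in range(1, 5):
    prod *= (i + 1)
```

Let's trace through this code step by step.

Initialize: prod = 1
Entering loop: for i in range(1, 5):

After execution: prod = 120
120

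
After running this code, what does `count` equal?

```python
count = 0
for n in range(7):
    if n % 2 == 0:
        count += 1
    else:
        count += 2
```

Let's trace through this code step by step.

Initialize: count = 0
Entering loop: for n in range(7):

After execution: count = 10
10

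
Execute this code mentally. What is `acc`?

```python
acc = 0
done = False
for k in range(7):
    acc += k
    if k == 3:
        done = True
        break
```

Let's trace through this code step by step.

Initialize: acc = 0
Initialize: done = False
Entering loop: for k in range(7):

After execution: acc = 6
6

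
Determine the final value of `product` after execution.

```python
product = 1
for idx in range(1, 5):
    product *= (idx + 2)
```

Let's trace through this code step by step.

Initialize: product = 1
Entering loop: for idx in range(1, 5):

After execution: product = 360
360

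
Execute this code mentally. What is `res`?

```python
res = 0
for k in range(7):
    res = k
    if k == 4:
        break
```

Let's trace through this code step by step.

Initialize: res = 0
Entering loop: for k in range(7):

After execution: res = 4
4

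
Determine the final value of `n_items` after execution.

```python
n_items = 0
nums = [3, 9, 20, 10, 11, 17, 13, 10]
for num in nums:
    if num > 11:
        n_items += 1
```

Let's trace through this code step by step.

Initialize: n_items = 0
Initialize: nums = [3, 9, 20, 10, 11, 17, 13, 10]
Entering loop: for num in nums:

After execution: n_items = 3
3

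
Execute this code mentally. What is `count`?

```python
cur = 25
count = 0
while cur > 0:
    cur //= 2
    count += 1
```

Let's trace through this code step by step.

Initialize: cur = 25
Initialize: count = 0
Entering loop: while cur > 0:

After execution: count = 5
5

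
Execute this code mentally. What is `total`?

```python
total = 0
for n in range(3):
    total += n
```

Let's trace through this code step by step.

Initialize: total = 0
Entering loop: for n in range(3):

After execution: total = 3
3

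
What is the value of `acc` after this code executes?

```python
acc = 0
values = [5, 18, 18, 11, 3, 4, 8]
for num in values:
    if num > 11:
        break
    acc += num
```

Let's trace through this code step by step.

Initialize: acc = 0
Initialize: values = [5, 18, 18, 11, 3, 4, 8]
Entering loop: for num in values:

After execution: acc = 5
5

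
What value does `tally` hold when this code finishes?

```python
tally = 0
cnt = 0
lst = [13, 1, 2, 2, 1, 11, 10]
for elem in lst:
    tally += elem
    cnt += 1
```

Let's trace through this code step by step.

Initialize: tally = 0
Initialize: cnt = 0
Initialize: lst = [13, 1, 2, 2, 1, 11, 10]
Entering loop: for elem in lst:

After execution: tally = 40
40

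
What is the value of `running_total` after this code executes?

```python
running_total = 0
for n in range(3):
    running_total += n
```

Let's trace through this code step by step.

Initialize: running_total = 0
Entering loop: for n in range(3):

After execution: running_total = 3
3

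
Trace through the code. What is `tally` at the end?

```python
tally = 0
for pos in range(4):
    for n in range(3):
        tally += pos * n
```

Let's trace through this code step by step.

Initialize: tally = 0
Entering loop: for pos in range(4):

After execution: tally = 18
18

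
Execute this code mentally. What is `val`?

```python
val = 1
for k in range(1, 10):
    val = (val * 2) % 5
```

Let's trace through this code step by step.

Initialize: val = 1
Entering loop: for k in range(1, 10):

After execution: val = 2
2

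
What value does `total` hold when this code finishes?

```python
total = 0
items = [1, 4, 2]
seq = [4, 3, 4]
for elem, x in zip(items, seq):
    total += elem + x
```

Let's trace through this code step by step.

Initialize: total = 0
Initialize: items = [1, 4, 2]
Initialize: seq = [4, 3, 4]
Entering loop: for elem, x in zip(items, seq):

After execution: total = 18
18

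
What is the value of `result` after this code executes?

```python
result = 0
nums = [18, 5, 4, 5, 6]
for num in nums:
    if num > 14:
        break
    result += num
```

Let's trace through this code step by step.

Initialize: result = 0
Initialize: nums = [18, 5, 4, 5, 6]
Entering loop: for num in nums:

After execution: result = 0
0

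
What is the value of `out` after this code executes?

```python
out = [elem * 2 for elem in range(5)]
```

Let's trace through this code step by step.

Initialize: out = [elem * 2 for elem in range(5)]

After execution: out = [0, 2, 4, 6, 8]
[0, 2, 4, 6, 8]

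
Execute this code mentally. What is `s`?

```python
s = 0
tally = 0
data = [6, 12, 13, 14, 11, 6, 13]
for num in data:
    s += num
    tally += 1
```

Let's trace through this code step by step.

Initialize: s = 0
Initialize: tally = 0
Initialize: data = [6, 12, 13, 14, 11, 6, 13]
Entering loop: for num in data:

After execution: s = 75
75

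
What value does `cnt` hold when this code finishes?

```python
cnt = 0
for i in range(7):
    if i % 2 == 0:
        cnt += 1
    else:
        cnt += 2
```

Let's trace through this code step by step.

Initialize: cnt = 0
Entering loop: for i in range(7):

After execution: cnt = 10
10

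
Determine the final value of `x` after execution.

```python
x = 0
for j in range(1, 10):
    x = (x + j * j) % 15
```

Let's trace through this code step by step.

Initialize: x = 0
Entering loop: for j in range(1, 10):

After execution: x = 0
0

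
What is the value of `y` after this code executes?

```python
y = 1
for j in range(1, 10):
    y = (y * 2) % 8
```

Let's trace through this code step by step.

Initialize: y = 1
Entering loop: for j in range(1, 10):

After execution: y = 0
0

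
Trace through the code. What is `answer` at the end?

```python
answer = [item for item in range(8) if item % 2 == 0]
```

Let's trace through this code step by step.

Initialize: answer = [item for item in range(8) if item % 2 == 0]

After execution: answer = [0, 2, 4, 6]
[0, 2, 4, 6]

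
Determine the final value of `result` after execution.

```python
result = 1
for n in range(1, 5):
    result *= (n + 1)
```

Let's trace through this code step by step.

Initialize: result = 1
Entering loop: for n in range(1, 5):

After execution: result = 120
120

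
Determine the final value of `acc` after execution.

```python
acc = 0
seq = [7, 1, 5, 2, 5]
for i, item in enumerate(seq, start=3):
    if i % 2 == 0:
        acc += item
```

Let's trace through this code step by step.

Initialize: acc = 0
Initialize: seq = [7, 1, 5, 2, 5]
Entering loop: for i, item in enumerate(seq, start=3):

After execution: acc = 3
3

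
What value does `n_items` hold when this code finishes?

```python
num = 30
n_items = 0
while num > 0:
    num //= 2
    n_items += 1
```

Let's trace through this code step by step.

Initialize: num = 30
Initialize: n_items = 0
Entering loop: while num > 0:

After execution: n_items = 5
5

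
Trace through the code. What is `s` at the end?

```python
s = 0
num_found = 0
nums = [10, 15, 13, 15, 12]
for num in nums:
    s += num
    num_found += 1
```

Let's trace through this code step by step.

Initialize: s = 0
Initialize: num_found = 0
Initialize: nums = [10, 15, 13, 15, 12]
Entering loop: for num in nums:

After execution: s = 65
65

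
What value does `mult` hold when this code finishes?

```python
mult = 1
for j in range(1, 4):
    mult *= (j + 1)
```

Let's trace through this code step by step.

Initialize: mult = 1
Entering loop: for j in range(1, 4):

After execution: mult = 24
24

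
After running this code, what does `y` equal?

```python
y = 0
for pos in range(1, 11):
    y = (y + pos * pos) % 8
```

Let's trace through this code step by step.

Initialize: y = 0
Entering loop: for pos in range(1, 11):

After execution: y = 1
1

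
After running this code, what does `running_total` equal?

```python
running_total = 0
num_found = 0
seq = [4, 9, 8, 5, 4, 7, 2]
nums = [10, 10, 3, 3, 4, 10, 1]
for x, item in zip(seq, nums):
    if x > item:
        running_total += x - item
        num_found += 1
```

Let's trace through this code step by step.

Initialize: running_total = 0
Initialize: num_found = 0
Initialize: seq = [4, 9, 8, 5, 4, 7, 2]
Initialize: nums = [10, 10, 3, 3, 4, 10, 1]
Entering loop: for x, item in zip(seq, nums):

After execution: running_total = 8
8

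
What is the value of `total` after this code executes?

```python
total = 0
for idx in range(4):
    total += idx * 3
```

Let's trace through this code step by step.

Initialize: total = 0
Entering loop: for idx in range(4):

After execution: total = 18
18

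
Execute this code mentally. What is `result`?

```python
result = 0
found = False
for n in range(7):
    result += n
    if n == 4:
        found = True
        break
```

Let's trace through this code step by step.

Initialize: result = 0
Initialize: found = False
Entering loop: for n in range(7):

After execution: result = 10
10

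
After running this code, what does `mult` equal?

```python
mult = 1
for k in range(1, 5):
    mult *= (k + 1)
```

Let's trace through this code step by step.

Initialize: mult = 1
Entering loop: for k in range(1, 5):

After execution: mult = 120
120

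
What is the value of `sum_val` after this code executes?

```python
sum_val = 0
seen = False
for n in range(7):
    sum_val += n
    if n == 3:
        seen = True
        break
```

Let's trace through this code step by step.

Initialize: sum_val = 0
Initialize: seen = False
Entering loop: for n in range(7):

After execution: sum_val = 6
6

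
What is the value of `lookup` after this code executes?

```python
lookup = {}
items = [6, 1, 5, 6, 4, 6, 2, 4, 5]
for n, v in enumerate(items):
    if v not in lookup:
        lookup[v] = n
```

Let's trace through this code step by step.

Initialize: lookup = {}
Initialize: items = [6, 1, 5, 6, 4, 6, 2, 4, 5]
Entering loop: for n, v in enumerate(items):

After execution: lookup = {6: 0, 1: 1, 5: 2, 4: 4, 2: 6}
{6: 0, 1: 1, 5: 2, 4: 4, 2: 6}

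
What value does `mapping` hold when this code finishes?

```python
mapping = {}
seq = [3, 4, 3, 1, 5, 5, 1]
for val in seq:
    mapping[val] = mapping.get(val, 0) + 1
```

Let's trace through this code step by step.

Initialize: mapping = {}
Initialize: seq = [3, 4, 3, 1, 5, 5, 1]
Entering loop: for val in seq:

After execution: mapping = {3: 2, 4: 1, 1: 2, 5: 2}
{3: 2, 4: 1, 1: 2, 5: 2}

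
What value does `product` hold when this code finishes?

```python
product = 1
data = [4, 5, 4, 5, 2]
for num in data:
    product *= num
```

Let's trace through this code step by step.

Initialize: product = 1
Initialize: data = [4, 5, 4, 5, 2]
Entering loop: for num in data:

After execution: product = 800
800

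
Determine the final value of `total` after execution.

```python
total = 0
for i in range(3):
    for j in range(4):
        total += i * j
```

Let's trace through this code step by step.

Initialize: total = 0
Entering loop: for i in range(3):

After execution: total = 18
18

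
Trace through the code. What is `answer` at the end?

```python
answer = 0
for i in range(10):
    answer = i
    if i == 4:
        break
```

Let's trace through this code step by step.

Initialize: answer = 0
Entering loop: for i in range(10):

After execution: answer = 4
4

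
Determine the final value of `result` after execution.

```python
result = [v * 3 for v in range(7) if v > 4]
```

Let's trace through this code step by step.

Initialize: result = [v * 3 for v in range(7) if v > 4]

After execution: result = [15, 18]
[15, 18]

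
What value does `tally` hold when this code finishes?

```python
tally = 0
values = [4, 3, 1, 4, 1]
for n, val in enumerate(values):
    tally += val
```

Let's trace through this code step by step.

Initialize: tally = 0
Initialize: values = [4, 3, 1, 4, 1]
Entering loop: for n, val in enumerate(values):

After execution: tally = 13
13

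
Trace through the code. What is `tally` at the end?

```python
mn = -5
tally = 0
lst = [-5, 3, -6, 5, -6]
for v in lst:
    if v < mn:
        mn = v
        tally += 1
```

Let's trace through this code step by step.

Initialize: mn = -5
Initialize: tally = 0
Initialize: lst = [-5, 3, -6, 5, -6]
Entering loop: for v in lst:

After execution: tally = 1
1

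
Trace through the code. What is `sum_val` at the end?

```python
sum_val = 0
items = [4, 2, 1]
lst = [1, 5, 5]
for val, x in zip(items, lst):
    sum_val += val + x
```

Let's trace through this code step by step.

Initialize: sum_val = 0
Initialize: items = [4, 2, 1]
Initialize: lst = [1, 5, 5]
Entering loop: for val, x in zip(items, lst):

After execution: sum_val = 18
18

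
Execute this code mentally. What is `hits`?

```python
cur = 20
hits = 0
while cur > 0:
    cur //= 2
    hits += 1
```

Let's trace through this code step by step.

Initialize: cur = 20
Initialize: hits = 0
Entering loop: while cur > 0:

After execution: hits = 5
5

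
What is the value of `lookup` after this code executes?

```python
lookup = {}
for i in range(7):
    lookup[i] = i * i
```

Let's trace through this code step by step.

Initialize: lookup = {}
Entering loop: for i in range(7):

After execution: lookup = {0: 0, 1: 1, 2: 4, 3: 9, 4: 16, 5: 25, 6: 36}
{0: 0, 1: 1, 2: 4, 3: 9, 4: 16, 5: 25, 6: 36}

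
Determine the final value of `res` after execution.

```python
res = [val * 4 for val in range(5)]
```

Let's trace through this code step by step.

Initialize: res = [val * 4 for val in range(5)]

After execution: res = [0, 4, 8, 12, 16]
[0, 4, 8, 12, 16]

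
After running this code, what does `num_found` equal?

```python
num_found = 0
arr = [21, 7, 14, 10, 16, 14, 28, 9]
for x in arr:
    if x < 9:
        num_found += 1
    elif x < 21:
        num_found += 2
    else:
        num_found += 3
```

Let's trace through this code step by step.

Initialize: num_found = 0
Initialize: arr = [21, 7, 14, 10, 16, 14, 28, 9]
Entering loop: for x in arr:

After execution: num_found = 17
17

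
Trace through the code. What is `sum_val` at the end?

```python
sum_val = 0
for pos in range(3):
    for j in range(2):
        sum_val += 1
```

Let's trace through this code step by step.

Initialize: sum_val = 0
Entering loop: for pos in range(3):

After execution: sum_val = 6
6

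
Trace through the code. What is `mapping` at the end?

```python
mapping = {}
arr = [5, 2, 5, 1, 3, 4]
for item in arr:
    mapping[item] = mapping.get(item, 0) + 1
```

Let's trace through this code step by step.

Initialize: mapping = {}
Initialize: arr = [5, 2, 5, 1, 3, 4]
Entering loop: for item in arr:

After execution: mapping = {5: 2, 2: 1, 1: 1, 3: 1, 4: 1}
{5: 2, 2: 1, 1: 1, 3: 1, 4: 1}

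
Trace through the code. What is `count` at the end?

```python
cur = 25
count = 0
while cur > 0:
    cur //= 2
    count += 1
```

Let's trace through this code step by step.

Initialize: cur = 25
Initialize: count = 0
Entering loop: while cur > 0:

After execution: count = 5
5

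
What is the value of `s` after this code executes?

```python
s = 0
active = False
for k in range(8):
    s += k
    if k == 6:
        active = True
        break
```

Let's trace through this code step by step.

Initialize: s = 0
Initialize: active = False
Entering loop: for k in range(8):

After execution: s = 21
21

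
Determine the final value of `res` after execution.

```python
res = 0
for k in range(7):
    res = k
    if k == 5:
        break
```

Let's trace through this code step by step.

Initialize: res = 0
Entering loop: for k in range(7):

After execution: res = 5
5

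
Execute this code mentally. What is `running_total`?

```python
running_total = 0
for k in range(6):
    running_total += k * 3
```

Let's trace through this code step by step.

Initialize: running_total = 0
Entering loop: for k in range(6):

After execution: running_total = 45
45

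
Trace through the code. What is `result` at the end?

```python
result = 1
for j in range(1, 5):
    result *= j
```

Let's trace through this code step by step.

Initialize: result = 1
Entering loop: for j in range(1, 5):

After execution: result = 24
24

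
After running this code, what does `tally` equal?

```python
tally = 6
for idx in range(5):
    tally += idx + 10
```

Let's trace through this code step by step.

Initialize: tally = 6
Entering loop: for idx in range(5):

After execution: tally = 66
66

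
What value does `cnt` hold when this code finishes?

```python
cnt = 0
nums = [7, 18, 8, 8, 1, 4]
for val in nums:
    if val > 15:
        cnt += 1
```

Let's trace through this code step by step.

Initialize: cnt = 0
Initialize: nums = [7, 18, 8, 8, 1, 4]
Entering loop: for val in nums:

After execution: cnt = 1
1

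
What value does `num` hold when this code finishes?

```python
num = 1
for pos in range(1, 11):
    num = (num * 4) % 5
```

Let's trace through this code step by step.

Initialize: num = 1
Entering loop: for pos in range(1, 11):

After execution: num = 1
1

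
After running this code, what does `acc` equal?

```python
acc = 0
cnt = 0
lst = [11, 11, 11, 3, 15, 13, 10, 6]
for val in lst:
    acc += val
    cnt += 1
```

Let's trace through this code step by step.

Initialize: acc = 0
Initialize: cnt = 0
Initialize: lst = [11, 11, 11, 3, 15, 13, 10, 6]
Entering loop: for val in lst:

After execution: acc = 80
80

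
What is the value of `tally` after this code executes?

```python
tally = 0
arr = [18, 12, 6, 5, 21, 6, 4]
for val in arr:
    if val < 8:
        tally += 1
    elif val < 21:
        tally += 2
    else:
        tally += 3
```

Let's trace through this code step by step.

Initialize: tally = 0
Initialize: arr = [18, 12, 6, 5, 21, 6, 4]
Entering loop: for val in arr:

After execution: tally = 11
11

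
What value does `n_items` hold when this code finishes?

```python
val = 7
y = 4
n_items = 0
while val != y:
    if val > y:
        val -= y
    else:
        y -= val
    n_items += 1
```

Let's trace through this code step by step.

Initialize: val = 7
Initialize: y = 4
Initialize: n_items = 0
Entering loop: while val != y:

After execution: n_items = 4
4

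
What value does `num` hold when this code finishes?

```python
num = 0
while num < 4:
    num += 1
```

Let's trace through this code step by step.

Initialize: num = 0
Entering loop: while num < 4:

After execution: num = 4
4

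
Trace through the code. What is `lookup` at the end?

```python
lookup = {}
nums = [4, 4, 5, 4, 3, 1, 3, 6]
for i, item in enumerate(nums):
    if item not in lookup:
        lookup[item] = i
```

Let's trace through this code step by step.

Initialize: lookup = {}
Initialize: nums = [4, 4, 5, 4, 3, 1, 3, 6]
Entering loop: for i, item in enumerate(nums):

After execution: lookup = {4: 0, 5: 2, 3: 4, 1: 5, 6: 7}
{4: 0, 5: 2, 3: 4, 1: 5, 6: 7}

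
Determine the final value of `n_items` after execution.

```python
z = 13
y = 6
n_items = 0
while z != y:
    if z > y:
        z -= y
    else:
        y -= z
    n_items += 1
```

Let's trace through this code step by step.

Initialize: z = 13
Initialize: y = 6
Initialize: n_items = 0
Entering loop: while z != y:

After execution: n_items = 7
7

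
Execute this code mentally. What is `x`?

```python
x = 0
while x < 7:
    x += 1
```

Let's trace through this code step by step.

Initialize: x = 0
Entering loop: while x < 7:

After execution: x = 7
7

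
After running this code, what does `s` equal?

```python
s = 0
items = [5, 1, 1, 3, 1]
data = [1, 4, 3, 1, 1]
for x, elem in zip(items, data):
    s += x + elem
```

Let's trace through this code step by step.

Initialize: s = 0
Initialize: items = [5, 1, 1, 3, 1]
Initialize: data = [1, 4, 3, 1, 1]
Entering loop: for x, elem in zip(items, data):

After execution: s = 21
21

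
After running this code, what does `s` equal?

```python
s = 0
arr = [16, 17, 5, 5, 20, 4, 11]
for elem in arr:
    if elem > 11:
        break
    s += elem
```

Let's trace through this code step by step.

Initialize: s = 0
Initialize: arr = [16, 17, 5, 5, 20, 4, 11]
Entering loop: for elem in arr:

After execution: s = 0
0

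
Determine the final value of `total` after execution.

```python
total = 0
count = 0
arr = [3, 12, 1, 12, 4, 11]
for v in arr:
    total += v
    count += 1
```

Let's trace through this code step by step.

Initialize: total = 0
Initialize: count = 0
Initialize: arr = [3, 12, 1, 12, 4, 11]
Entering loop: for v in arr:

After execution: total = 43
43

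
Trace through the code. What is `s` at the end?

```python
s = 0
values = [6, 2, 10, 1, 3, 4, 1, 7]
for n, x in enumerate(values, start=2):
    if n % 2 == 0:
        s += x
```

Let's trace through this code step by step.

Initialize: s = 0
Initialize: values = [6, 2, 10, 1, 3, 4, 1, 7]
Entering loop: for n, x in enumerate(values, start=2):

After execution: s = 20
20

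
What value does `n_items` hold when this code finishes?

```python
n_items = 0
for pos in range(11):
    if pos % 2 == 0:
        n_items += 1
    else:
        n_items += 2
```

Let's trace through this code step by step.

Initialize: n_items = 0
Entering loop: for pos in range(11):

After execution: n_items = 16
16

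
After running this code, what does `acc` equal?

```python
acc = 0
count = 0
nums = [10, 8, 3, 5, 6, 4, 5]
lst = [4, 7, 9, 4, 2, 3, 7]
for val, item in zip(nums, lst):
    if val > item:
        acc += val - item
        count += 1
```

Let's trace through this code step by step.

Initialize: acc = 0
Initialize: count = 0
Initialize: nums = [10, 8, 3, 5, 6, 4, 5]
Initialize: lst = [4, 7, 9, 4, 2, 3, 7]
Entering loop: for val, item in zip(nums, lst):

After execution: acc = 13
13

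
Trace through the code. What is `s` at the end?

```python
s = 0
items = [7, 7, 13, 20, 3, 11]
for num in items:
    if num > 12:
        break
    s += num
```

Let's trace through this code step by step.

Initialize: s = 0
Initialize: items = [7, 7, 13, 20, 3, 11]
Entering loop: for num in items:

After execution: s = 14
14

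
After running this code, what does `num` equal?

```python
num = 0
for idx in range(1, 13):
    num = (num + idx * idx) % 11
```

Let's trace through this code step by step.

Initialize: num = 0
Entering loop: for idx in range(1, 13):

After execution: num = 1
1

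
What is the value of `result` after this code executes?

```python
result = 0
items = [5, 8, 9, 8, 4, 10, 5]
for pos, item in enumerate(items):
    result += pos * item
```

Let's trace through this code step by step.

Initialize: result = 0
Initialize: items = [5, 8, 9, 8, 4, 10, 5]
Entering loop: for pos, item in enumerate(items):

After execution: result = 146
146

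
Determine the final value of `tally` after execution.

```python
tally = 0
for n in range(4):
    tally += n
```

Let's trace through this code step by step.

Initialize: tally = 0
Entering loop: for n in range(4):

After execution: tally = 6
6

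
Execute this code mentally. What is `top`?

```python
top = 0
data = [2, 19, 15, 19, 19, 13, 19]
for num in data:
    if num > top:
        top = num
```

Let's trace through this code step by step.

Initialize: top = 0
Initialize: data = [2, 19, 15, 19, 19, 13, 19]
Entering loop: for num in data:

After execution: top = 19
19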